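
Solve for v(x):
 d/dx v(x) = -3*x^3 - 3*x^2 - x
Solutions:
 v(x) = C1 - 3*x^4/4 - x^3 - x^2/2


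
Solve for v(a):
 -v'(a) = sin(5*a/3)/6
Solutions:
 v(a) = C1 + cos(5*a/3)/10


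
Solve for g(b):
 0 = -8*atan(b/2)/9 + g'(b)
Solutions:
 g(b) = C1 + 8*b*atan(b/2)/9 - 8*log(b^2 + 4)/9


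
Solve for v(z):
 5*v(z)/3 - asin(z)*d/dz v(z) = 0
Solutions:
 v(z) = C1*exp(5*Integral(1/asin(z), z)/3)


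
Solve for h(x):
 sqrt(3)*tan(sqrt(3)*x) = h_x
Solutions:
 h(x) = C1 - log(cos(sqrt(3)*x))


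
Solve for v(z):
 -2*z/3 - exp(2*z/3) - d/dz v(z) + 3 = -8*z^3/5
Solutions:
 v(z) = C1 + 2*z^4/5 - z^2/3 + 3*z - 3*exp(2*z/3)/2


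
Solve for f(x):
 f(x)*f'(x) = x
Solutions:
 f(x) = -sqrt(C1 + x^2)
 f(x) = sqrt(C1 + x^2)


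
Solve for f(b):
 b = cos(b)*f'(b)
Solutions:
 f(b) = C1 + Integral(b/cos(b), b)


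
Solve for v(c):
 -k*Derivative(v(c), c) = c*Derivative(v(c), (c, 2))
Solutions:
 v(c) = C1 + c^(1 - re(k))*(C2*sin(log(c)*Abs(im(k))) + C3*cos(log(c)*im(k)))


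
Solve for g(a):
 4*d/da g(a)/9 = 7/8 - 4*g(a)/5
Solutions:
 g(a) = C1*exp(-9*a/5) + 35/32


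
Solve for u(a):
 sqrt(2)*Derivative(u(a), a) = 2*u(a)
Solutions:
 u(a) = C1*exp(sqrt(2)*a)


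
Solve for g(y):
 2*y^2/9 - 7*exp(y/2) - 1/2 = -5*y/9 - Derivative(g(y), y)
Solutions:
 g(y) = C1 - 2*y^3/27 - 5*y^2/18 + y/2 + 14*exp(y/2)


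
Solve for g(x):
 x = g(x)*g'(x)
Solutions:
 g(x) = -sqrt(C1 + x^2)
 g(x) = sqrt(C1 + x^2)


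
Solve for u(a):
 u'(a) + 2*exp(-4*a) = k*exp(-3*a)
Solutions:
 u(a) = C1 - k*exp(-3*a)/3 + exp(-4*a)/2


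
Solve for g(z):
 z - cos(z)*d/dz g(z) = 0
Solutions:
 g(z) = C1 + Integral(z/cos(z), z)


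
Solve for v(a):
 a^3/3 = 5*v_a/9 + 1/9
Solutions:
 v(a) = C1 + 3*a^4/20 - a/5


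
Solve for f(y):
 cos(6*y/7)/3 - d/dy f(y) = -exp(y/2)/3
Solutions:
 f(y) = C1 + 2*exp(y/2)/3 + 7*sin(6*y/7)/18


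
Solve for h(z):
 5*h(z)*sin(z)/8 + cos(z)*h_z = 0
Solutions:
 h(z) = C1*cos(z)^(5/8)


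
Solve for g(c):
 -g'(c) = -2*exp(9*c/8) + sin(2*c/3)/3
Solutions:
 g(c) = C1 + 16*exp(9*c/8)/9 + cos(2*c/3)/2


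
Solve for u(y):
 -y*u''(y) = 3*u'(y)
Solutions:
 u(y) = C1 + C2/y^2


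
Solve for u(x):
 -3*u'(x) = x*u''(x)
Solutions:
 u(x) = C1 + C2/x^2


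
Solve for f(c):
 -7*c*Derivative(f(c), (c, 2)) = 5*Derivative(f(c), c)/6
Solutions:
 f(c) = C1 + C2*c^(37/42)


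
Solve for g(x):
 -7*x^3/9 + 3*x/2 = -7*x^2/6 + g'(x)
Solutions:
 g(x) = C1 - 7*x^4/36 + 7*x^3/18 + 3*x^2/4


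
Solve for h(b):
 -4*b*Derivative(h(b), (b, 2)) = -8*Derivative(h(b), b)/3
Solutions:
 h(b) = C1 + C2*b^(5/3)


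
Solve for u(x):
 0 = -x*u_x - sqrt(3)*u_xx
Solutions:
 u(x) = C1 + C2*erf(sqrt(2)*3^(3/4)*x/6)


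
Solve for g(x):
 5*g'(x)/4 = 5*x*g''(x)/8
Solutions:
 g(x) = C1 + C2*x^3


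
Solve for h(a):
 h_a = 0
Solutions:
 h(a) = C1


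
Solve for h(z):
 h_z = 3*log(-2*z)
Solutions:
 h(z) = C1 + 3*z*log(-z) + 3*z*(-1 + log(2))


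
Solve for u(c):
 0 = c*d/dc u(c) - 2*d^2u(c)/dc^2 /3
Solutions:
 u(c) = C1 + C2*erfi(sqrt(3)*c/2)


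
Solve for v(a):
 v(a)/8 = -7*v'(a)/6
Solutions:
 v(a) = C1*exp(-3*a/28)


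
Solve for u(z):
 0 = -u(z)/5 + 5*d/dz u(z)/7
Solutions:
 u(z) = C1*exp(7*z/25)


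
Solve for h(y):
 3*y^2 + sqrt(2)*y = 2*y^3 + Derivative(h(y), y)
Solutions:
 h(y) = C1 - y^4/2 + y^3 + sqrt(2)*y^2/2


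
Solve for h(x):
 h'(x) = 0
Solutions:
 h(x) = C1


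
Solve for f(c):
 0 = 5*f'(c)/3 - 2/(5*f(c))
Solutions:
 f(c) = -sqrt(C1 + 12*c)/5
 f(c) = sqrt(C1 + 12*c)/5


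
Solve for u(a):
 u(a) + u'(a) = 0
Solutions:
 u(a) = C1*exp(-a)


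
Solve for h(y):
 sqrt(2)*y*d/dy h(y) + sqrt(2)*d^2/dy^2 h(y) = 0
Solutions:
 h(y) = C1 + C2*erf(sqrt(2)*y/2)


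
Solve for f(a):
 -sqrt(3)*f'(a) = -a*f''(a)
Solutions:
 f(a) = C1 + C2*a^(1 + sqrt(3))


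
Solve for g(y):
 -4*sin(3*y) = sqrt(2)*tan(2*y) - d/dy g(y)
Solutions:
 g(y) = C1 - sqrt(2)*log(cos(2*y))/2 - 4*cos(3*y)/3


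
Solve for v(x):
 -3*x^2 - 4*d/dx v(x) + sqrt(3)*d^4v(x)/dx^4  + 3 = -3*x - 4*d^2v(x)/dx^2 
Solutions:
 v(x) = C1 + C2*exp(-2^(1/3)*x*(-2*6^(1/3)/(9 + sqrt(16*sqrt(3) + 81))^(1/3) + 3^(1/6)*(9 + sqrt(16*sqrt(3) + 81))^(1/3))/6)*sin(2^(1/3)*x*(2*2^(1/3)*3^(5/6)/(9 + sqrt(16*sqrt(3) + 81))^(1/3) + 3^(2/3)*(9 + sqrt(16*sqrt(3) + 81))^(1/3))/6) + C3*exp(-2^(1/3)*x*(-2*6^(1/3)/(9 + sqrt(16*sqrt(3) + 81))^(1/3) + 3^(1/6)*(9 + sqrt(16*sqrt(3) + 81))^(1/3))/6)*cos(2^(1/3)*x*(2*2^(1/3)*3^(5/6)/(9 + sqrt(16*sqrt(3) + 81))^(1/3) + 3^(2/3)*(9 + sqrt(16*sqrt(3) + 81))^(1/3))/6) + C4*exp(2^(1/3)*x*(-2*6^(1/3)/(9 + sqrt(16*sqrt(3) + 81))^(1/3) + 3^(1/6)*(9 + sqrt(16*sqrt(3) + 81))^(1/3))/3) - x^3/4 - 3*x^2/8


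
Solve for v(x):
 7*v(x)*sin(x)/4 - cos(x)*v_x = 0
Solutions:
 v(x) = C1/cos(x)^(7/4)


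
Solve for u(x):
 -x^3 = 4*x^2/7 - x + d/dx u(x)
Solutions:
 u(x) = C1 - x^4/4 - 4*x^3/21 + x^2/2


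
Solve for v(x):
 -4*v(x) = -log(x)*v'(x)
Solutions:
 v(x) = C1*exp(4*li(x))


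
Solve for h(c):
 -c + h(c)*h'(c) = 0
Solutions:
 h(c) = -sqrt(C1 + c^2)
 h(c) = sqrt(C1 + c^2)


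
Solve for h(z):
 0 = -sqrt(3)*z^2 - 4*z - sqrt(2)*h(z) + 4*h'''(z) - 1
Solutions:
 h(z) = C3*exp(sqrt(2)*z/2) - sqrt(6)*z^2/2 - 2*sqrt(2)*z + (C1*sin(sqrt(6)*z/4) + C2*cos(sqrt(6)*z/4))*exp(-sqrt(2)*z/4) - sqrt(2)/2


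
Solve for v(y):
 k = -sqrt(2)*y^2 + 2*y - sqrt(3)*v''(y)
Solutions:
 v(y) = C1 + C2*y - sqrt(3)*k*y^2/6 - sqrt(6)*y^4/36 + sqrt(3)*y^3/9


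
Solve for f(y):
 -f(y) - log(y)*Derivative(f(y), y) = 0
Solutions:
 f(y) = C1*exp(-li(y))


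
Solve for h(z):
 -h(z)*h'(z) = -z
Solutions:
 h(z) = -sqrt(C1 + z^2)
 h(z) = sqrt(C1 + z^2)


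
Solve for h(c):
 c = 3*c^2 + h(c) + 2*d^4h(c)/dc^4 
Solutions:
 h(c) = -3*c^2 + c + (C1*sin(2^(1/4)*c/2) + C2*cos(2^(1/4)*c/2))*exp(-2^(1/4)*c/2) + (C3*sin(2^(1/4)*c/2) + C4*cos(2^(1/4)*c/2))*exp(2^(1/4)*c/2)


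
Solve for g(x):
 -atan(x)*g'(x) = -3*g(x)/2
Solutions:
 g(x) = C1*exp(3*Integral(1/atan(x), x)/2)


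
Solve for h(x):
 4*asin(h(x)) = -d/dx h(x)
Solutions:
 Integral(1/asin(_y), (_y, h(x))) = C1 - 4*x


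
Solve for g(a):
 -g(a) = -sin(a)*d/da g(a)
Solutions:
 g(a) = C1*sqrt(cos(a) - 1)/sqrt(cos(a) + 1)


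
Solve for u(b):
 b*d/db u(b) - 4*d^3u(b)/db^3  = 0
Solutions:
 u(b) = C1 + Integral(C2*airyai(2^(1/3)*b/2) + C3*airybi(2^(1/3)*b/2), b)


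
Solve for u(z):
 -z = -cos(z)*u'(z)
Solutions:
 u(z) = C1 + Integral(z/cos(z), z)


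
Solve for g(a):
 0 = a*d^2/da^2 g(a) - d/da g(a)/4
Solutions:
 g(a) = C1 + C2*a^(5/4)


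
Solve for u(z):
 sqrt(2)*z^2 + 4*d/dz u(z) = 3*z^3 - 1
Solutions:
 u(z) = C1 + 3*z^4/16 - sqrt(2)*z^3/12 - z/4


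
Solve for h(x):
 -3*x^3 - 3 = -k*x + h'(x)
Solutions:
 h(x) = C1 + k*x^2/2 - 3*x^4/4 - 3*x


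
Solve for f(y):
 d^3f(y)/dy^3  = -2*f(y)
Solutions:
 f(y) = C3*exp(-2^(1/3)*y) + (C1*sin(2^(1/3)*sqrt(3)*y/2) + C2*cos(2^(1/3)*sqrt(3)*y/2))*exp(2^(1/3)*y/2)


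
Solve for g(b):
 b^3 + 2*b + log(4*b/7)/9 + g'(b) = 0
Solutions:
 g(b) = C1 - b^4/4 - b^2 - b*log(b)/9 - 2*b*log(2)/9 + b/9 + b*log(7)/9


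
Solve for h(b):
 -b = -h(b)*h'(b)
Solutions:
 h(b) = -sqrt(C1 + b^2)
 h(b) = sqrt(C1 + b^2)


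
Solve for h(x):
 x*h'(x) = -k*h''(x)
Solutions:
 h(x) = C1 + C2*sqrt(k)*erf(sqrt(2)*x*sqrt(1/k)/2)


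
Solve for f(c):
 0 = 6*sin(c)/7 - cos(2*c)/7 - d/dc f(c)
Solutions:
 f(c) = C1 - sin(2*c)/14 - 6*cos(c)/7


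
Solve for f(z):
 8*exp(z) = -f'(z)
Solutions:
 f(z) = C1 - 8*exp(z)


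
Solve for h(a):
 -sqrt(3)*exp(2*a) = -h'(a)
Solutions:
 h(a) = C1 + sqrt(3)*exp(2*a)/2


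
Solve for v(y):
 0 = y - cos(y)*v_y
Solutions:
 v(y) = C1 + Integral(y/cos(y), y)


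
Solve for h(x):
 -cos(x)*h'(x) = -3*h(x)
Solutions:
 h(x) = C1*(sin(x) + 1)^(3/2)/(sin(x) - 1)^(3/2)


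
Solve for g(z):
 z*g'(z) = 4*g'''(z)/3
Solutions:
 g(z) = C1 + Integral(C2*airyai(6^(1/3)*z/2) + C3*airybi(6^(1/3)*z/2), z)


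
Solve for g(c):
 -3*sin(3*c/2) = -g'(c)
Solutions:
 g(c) = C1 - 2*cos(3*c/2)


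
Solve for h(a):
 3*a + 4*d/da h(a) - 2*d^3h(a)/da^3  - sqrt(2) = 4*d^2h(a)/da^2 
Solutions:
 h(a) = C1 + C2*exp(a*(-1 + sqrt(3))) + C3*exp(-a*(1 + sqrt(3))) - 3*a^2/8 - 3*a/4 + sqrt(2)*a/4


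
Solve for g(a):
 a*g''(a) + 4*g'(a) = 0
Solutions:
 g(a) = C1 + C2/a^3


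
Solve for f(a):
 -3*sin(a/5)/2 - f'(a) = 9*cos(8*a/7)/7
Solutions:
 f(a) = C1 - 9*sin(8*a/7)/8 + 15*cos(a/5)/2


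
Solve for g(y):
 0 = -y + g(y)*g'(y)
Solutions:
 g(y) = -sqrt(C1 + y^2)
 g(y) = sqrt(C1 + y^2)


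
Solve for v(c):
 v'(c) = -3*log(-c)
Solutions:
 v(c) = C1 - 3*c*log(-c) + 3*c


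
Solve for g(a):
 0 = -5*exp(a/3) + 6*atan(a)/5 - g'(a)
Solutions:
 g(a) = C1 + 6*a*atan(a)/5 - 15*exp(a/3) - 3*log(a^2 + 1)/5


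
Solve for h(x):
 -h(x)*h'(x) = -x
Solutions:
 h(x) = -sqrt(C1 + x^2)
 h(x) = sqrt(C1 + x^2)


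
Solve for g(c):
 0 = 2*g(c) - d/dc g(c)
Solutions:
 g(c) = C1*exp(2*c)


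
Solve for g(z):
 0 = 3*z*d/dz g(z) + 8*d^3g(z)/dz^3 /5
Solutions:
 g(z) = C1 + Integral(C2*airyai(-15^(1/3)*z/2) + C3*airybi(-15^(1/3)*z/2), z)


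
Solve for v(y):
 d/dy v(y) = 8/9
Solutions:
 v(y) = C1 + 8*y/9


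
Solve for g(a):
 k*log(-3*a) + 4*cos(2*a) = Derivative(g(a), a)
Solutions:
 g(a) = C1 + a*k*(log(-a) - 1) + a*k*log(3) + 2*sin(2*a)


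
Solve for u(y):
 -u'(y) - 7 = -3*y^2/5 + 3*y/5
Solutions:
 u(y) = C1 + y^3/5 - 3*y^2/10 - 7*y


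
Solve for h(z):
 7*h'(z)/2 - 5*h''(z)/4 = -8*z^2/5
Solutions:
 h(z) = C1 + C2*exp(14*z/5) - 16*z^3/105 - 8*z^2/49 - 40*z/343


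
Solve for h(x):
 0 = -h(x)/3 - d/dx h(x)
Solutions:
 h(x) = C1*exp(-x/3)


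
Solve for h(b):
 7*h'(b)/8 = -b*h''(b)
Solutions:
 h(b) = C1 + C2*b^(1/8)


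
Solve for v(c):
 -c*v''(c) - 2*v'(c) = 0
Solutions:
 v(c) = C1 + C2/c


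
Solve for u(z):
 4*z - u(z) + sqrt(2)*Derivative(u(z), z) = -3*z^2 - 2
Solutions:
 u(z) = C1*exp(sqrt(2)*z/2) + 3*z^2 + 4*z + 6*sqrt(2)*z + 4*sqrt(2) + 14


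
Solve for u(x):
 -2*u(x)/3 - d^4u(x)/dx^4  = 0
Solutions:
 u(x) = (C1*sin(6^(3/4)*x/6) + C2*cos(6^(3/4)*x/6))*exp(-6^(3/4)*x/6) + (C3*sin(6^(3/4)*x/6) + C4*cos(6^(3/4)*x/6))*exp(6^(3/4)*x/6)


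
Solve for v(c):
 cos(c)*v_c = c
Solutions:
 v(c) = C1 + Integral(c/cos(c), c)


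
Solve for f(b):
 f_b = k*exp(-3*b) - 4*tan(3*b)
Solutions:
 f(b) = C1 - k*exp(-3*b)/3 - 2*log(tan(3*b)^2 + 1)/3


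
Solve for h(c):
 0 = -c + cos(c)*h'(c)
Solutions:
 h(c) = C1 + Integral(c/cos(c), c)


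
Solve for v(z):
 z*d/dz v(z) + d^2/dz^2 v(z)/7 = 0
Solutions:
 v(z) = C1 + C2*erf(sqrt(14)*z/2)


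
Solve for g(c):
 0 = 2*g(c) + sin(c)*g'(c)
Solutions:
 g(c) = C1*(cos(c) + 1)/(cos(c) - 1)


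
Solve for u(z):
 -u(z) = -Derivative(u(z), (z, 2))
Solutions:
 u(z) = C1*exp(-z) + C2*exp(z)


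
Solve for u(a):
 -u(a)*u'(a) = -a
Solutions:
 u(a) = -sqrt(C1 + a^2)
 u(a) = sqrt(C1 + a^2)


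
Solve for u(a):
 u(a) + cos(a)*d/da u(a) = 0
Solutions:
 u(a) = C1*sqrt(sin(a) - 1)/sqrt(sin(a) + 1)


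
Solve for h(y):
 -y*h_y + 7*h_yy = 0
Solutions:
 h(y) = C1 + C2*erfi(sqrt(14)*y/14)


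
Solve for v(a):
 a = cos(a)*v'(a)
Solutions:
 v(a) = C1 + Integral(a/cos(a), a)


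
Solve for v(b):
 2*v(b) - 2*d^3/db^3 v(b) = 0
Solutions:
 v(b) = C3*exp(b) + (C1*sin(sqrt(3)*b/2) + C2*cos(sqrt(3)*b/2))*exp(-b/2)


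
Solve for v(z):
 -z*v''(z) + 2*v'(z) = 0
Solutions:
 v(z) = C1 + C2*z^3


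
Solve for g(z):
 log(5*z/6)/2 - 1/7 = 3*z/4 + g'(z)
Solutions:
 g(z) = C1 - 3*z^2/8 + z*log(z)/2 - z*log(6)/2 - 9*z/14 + z*log(5)/2


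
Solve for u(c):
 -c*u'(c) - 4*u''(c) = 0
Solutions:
 u(c) = C1 + C2*erf(sqrt(2)*c/4)


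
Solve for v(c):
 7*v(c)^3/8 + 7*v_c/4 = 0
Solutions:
 v(c) = -sqrt(-1/(C1 - c))
 v(c) = sqrt(-1/(C1 - c))


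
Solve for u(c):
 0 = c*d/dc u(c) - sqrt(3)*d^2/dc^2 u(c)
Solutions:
 u(c) = C1 + C2*erfi(sqrt(2)*3^(3/4)*c/6)


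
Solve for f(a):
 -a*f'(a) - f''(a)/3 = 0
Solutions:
 f(a) = C1 + C2*erf(sqrt(6)*a/2)


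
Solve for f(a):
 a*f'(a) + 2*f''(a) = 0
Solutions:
 f(a) = C1 + C2*erf(a/2)


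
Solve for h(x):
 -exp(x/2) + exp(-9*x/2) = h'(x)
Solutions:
 h(x) = C1 - 2*exp(x/2) - 2*exp(-9*x/2)/9


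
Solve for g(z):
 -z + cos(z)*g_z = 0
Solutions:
 g(z) = C1 + Integral(z/cos(z), z)


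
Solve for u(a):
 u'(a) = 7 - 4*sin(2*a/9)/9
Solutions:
 u(a) = C1 + 7*a + 2*cos(2*a/9)


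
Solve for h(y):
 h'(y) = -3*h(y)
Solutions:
 h(y) = C1*exp(-3*y)


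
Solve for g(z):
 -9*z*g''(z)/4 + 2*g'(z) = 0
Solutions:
 g(z) = C1 + C2*z^(17/9)


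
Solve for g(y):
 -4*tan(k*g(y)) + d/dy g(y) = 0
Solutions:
 g(y) = Piecewise((-asin(exp(C1*k + 4*k*y))/k + pi/k, Ne(k, 0)), (nan, True))
 g(y) = Piecewise((asin(exp(C1*k + 4*k*y))/k, Ne(k, 0)), (nan, True))


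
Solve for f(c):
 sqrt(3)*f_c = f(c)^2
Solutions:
 f(c) = -3/(C1 + sqrt(3)*c)


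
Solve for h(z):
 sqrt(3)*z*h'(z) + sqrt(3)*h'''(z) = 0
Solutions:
 h(z) = C1 + Integral(C2*airyai(-z) + C3*airybi(-z), z)


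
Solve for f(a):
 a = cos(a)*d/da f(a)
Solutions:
 f(a) = C1 + Integral(a/cos(a), a)


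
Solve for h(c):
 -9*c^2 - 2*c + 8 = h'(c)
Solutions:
 h(c) = C1 - 3*c^3 - c^2 + 8*c


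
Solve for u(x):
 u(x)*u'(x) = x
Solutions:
 u(x) = -sqrt(C1 + x^2)
 u(x) = sqrt(C1 + x^2)


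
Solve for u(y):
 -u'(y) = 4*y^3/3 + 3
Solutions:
 u(y) = C1 - y^4/3 - 3*y


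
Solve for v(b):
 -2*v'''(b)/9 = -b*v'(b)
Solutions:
 v(b) = C1 + Integral(C2*airyai(6^(2/3)*b/2) + C3*airybi(6^(2/3)*b/2), b)


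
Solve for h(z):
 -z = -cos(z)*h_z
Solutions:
 h(z) = C1 + Integral(z/cos(z), z)


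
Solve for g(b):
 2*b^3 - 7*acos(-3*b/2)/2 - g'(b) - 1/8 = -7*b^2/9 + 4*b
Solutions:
 g(b) = C1 + b^4/2 + 7*b^3/27 - 2*b^2 - 7*b*acos(-3*b/2)/2 - b/8 - 7*sqrt(4 - 9*b^2)/6


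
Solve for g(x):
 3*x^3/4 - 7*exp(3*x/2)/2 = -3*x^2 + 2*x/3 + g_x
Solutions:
 g(x) = C1 + 3*x^4/16 + x^3 - x^2/3 - 7*exp(3*x/2)/3


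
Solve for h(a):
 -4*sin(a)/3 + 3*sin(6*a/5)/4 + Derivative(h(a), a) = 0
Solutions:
 h(a) = C1 - 4*cos(a)/3 + 5*cos(6*a/5)/8


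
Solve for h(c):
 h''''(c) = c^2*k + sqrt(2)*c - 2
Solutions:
 h(c) = C1 + C2*c + C3*c^2 + C4*c^3 + c^6*k/360 + sqrt(2)*c^5/120 - c^4/12


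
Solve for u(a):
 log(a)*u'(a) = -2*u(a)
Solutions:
 u(a) = C1*exp(-2*li(a))


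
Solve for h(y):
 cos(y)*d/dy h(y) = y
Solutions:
 h(y) = C1 + Integral(y/cos(y), y)


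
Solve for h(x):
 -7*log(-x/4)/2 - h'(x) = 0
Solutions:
 h(x) = C1 - 7*x*log(-x)/2 + x*(7/2 + 7*log(2))


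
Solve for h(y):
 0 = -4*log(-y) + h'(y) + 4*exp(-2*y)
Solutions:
 h(y) = C1 + 4*y*log(-y) - 4*y + 2*exp(-2*y)


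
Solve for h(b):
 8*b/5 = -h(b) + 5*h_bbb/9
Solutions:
 h(b) = C3*exp(15^(2/3)*b/5) - 8*b/5 + (C1*sin(3*3^(1/6)*5^(2/3)*b/10) + C2*cos(3*3^(1/6)*5^(2/3)*b/10))*exp(-15^(2/3)*b/10)


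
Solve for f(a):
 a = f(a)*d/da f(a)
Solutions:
 f(a) = -sqrt(C1 + a^2)
 f(a) = sqrt(C1 + a^2)


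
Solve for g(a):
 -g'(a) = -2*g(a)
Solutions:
 g(a) = C1*exp(2*a)


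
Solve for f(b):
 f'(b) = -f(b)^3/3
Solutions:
 f(b) = -sqrt(6)*sqrt(-1/(C1 - b))/2
 f(b) = sqrt(6)*sqrt(-1/(C1 - b))/2


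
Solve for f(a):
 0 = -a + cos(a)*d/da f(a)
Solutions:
 f(a) = C1 + Integral(a/cos(a), a)


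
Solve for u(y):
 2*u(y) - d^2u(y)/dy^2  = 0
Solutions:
 u(y) = C1*exp(-sqrt(2)*y) + C2*exp(sqrt(2)*y)


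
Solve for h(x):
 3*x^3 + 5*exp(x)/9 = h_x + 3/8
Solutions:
 h(x) = C1 + 3*x^4/4 - 3*x/8 + 5*exp(x)/9


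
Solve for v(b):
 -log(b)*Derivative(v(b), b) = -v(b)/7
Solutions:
 v(b) = C1*exp(li(b)/7)


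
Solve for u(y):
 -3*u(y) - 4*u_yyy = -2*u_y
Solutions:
 u(y) = C1*exp(3^(1/3)*y*(2*3^(1/3)/(sqrt(705) + 27)^(1/3) + (sqrt(705) + 27)^(1/3))/12)*sin(3^(1/6)*y*(-3^(2/3)*(sqrt(705) + 27)^(1/3) + 6/(sqrt(705) + 27)^(1/3))/12) + C2*exp(3^(1/3)*y*(2*3^(1/3)/(sqrt(705) + 27)^(1/3) + (sqrt(705) + 27)^(1/3))/12)*cos(3^(1/6)*y*(-3^(2/3)*(sqrt(705) + 27)^(1/3) + 6/(sqrt(705) + 27)^(1/3))/12) + C3*exp(-3^(1/3)*y*(2*3^(1/3)/(sqrt(705) + 27)^(1/3) + (sqrt(705) + 27)^(1/3))/6)


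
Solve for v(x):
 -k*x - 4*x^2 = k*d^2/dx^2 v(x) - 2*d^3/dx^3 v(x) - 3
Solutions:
 v(x) = C1 + C2*x + C3*exp(k*x/2) + x^3*(-1 - 16/k^2)/6 - x^4/(3*k) + x^2*(1/2 - 16/k^2)/k


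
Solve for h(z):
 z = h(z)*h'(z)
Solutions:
 h(z) = -sqrt(C1 + z^2)
 h(z) = sqrt(C1 + z^2)


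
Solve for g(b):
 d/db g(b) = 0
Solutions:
 g(b) = C1


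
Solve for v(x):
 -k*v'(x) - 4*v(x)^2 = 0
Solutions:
 v(x) = k/(C1*k + 4*x)


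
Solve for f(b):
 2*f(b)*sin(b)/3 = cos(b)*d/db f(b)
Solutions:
 f(b) = C1/cos(b)^(2/3)


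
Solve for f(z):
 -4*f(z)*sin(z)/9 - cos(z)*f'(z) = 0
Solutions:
 f(z) = C1*cos(z)^(4/9)


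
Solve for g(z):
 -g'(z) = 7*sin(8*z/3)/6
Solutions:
 g(z) = C1 + 7*cos(8*z/3)/16


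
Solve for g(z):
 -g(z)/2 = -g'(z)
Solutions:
 g(z) = C1*exp(z/2)


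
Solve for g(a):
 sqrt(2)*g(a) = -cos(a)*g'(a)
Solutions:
 g(a) = C1*(sin(a) - 1)^(sqrt(2)/2)/(sin(a) + 1)^(sqrt(2)/2)


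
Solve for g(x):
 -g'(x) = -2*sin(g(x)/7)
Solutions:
 -2*x + 7*log(cos(g(x)/7) - 1)/2 - 7*log(cos(g(x)/7) + 1)/2 = C1


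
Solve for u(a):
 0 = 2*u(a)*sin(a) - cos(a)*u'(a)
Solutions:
 u(a) = C1/cos(a)^2


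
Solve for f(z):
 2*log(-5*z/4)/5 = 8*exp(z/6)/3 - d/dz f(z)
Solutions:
 f(z) = C1 - 2*z*log(-z)/5 + 2*z*(-log(5) + 1 + 2*log(2))/5 + 16*exp(z/6)


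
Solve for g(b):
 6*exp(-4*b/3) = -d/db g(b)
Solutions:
 g(b) = C1 + 9*exp(-4*b/3)/2


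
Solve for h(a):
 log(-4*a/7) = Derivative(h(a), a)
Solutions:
 h(a) = C1 + a*log(-a) + a*(-log(7) - 1 + 2*log(2))


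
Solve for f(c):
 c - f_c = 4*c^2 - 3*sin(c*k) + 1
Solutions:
 f(c) = C1 - 4*c^3/3 + c^2/2 - c - 3*cos(c*k)/k


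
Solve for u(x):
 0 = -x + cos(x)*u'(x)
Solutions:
 u(x) = C1 + Integral(x/cos(x), x)


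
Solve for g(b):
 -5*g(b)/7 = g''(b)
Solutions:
 g(b) = C1*sin(sqrt(35)*b/7) + C2*cos(sqrt(35)*b/7)


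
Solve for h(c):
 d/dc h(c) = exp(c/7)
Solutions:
 h(c) = C1 + 7*exp(c/7)


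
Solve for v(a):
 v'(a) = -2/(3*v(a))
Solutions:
 v(a) = -sqrt(C1 - 12*a)/3
 v(a) = sqrt(C1 - 12*a)/3


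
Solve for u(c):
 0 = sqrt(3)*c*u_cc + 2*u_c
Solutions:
 u(c) = C1 + C2*c^(1 - 2*sqrt(3)/3)


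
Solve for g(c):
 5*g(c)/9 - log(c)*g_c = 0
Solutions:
 g(c) = C1*exp(5*li(c)/9)


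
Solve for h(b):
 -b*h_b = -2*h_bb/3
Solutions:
 h(b) = C1 + C2*erfi(sqrt(3)*b/2)


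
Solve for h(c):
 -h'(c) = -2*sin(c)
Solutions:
 h(c) = C1 - 2*cos(c)


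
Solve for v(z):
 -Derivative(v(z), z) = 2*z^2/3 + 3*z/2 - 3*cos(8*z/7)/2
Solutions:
 v(z) = C1 - 2*z^3/9 - 3*z^2/4 + 21*sin(8*z/7)/16


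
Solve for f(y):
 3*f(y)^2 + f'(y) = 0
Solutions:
 f(y) = 1/(C1 + 3*y)


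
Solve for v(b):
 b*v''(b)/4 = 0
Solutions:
 v(b) = C1 + C2*b


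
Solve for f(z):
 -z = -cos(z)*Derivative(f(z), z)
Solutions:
 f(z) = C1 + Integral(z/cos(z), z)


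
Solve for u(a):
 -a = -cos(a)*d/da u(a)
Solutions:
 u(a) = C1 + Integral(a/cos(a), a)


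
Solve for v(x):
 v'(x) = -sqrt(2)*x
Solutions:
 v(x) = C1 - sqrt(2)*x^2/2


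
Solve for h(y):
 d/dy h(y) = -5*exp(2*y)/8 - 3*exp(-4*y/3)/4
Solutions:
 h(y) = C1 - 5*exp(2*y)/16 + 9*exp(-4*y/3)/16


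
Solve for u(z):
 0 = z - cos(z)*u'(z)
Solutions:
 u(z) = C1 + Integral(z/cos(z), z)


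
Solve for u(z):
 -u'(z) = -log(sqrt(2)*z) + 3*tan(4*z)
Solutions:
 u(z) = C1 + z*log(z) - z + z*log(2)/2 + 3*log(cos(4*z))/4


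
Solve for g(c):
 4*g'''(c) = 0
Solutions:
 g(c) = C1 + C2*c + C3*c^2


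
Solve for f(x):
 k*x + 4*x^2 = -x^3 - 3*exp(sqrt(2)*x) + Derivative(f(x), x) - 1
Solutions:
 f(x) = C1 + k*x^2/2 + x^4/4 + 4*x^3/3 + x + 3*sqrt(2)*exp(sqrt(2)*x)/2


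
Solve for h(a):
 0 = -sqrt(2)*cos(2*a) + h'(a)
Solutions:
 h(a) = C1 + sqrt(2)*sin(2*a)/2


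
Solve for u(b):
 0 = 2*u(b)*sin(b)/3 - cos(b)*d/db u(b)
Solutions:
 u(b) = C1/cos(b)^(2/3)


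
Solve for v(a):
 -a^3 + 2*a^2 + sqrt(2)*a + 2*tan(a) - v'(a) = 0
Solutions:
 v(a) = C1 - a^4/4 + 2*a^3/3 + sqrt(2)*a^2/2 - 2*log(cos(a))


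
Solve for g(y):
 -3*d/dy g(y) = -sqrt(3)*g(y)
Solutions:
 g(y) = C1*exp(sqrt(3)*y/3)


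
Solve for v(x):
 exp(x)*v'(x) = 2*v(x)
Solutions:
 v(x) = C1*exp(-2*exp(-x))


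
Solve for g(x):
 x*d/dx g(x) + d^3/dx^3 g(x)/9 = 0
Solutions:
 g(x) = C1 + Integral(C2*airyai(-3^(2/3)*x) + C3*airybi(-3^(2/3)*x), x)


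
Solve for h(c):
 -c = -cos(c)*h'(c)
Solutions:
 h(c) = C1 + Integral(c/cos(c), c)


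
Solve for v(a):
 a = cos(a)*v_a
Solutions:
 v(a) = C1 + Integral(a/cos(a), a)


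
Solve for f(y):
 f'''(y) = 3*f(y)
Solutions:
 f(y) = C3*exp(3^(1/3)*y) + (C1*sin(3^(5/6)*y/2) + C2*cos(3^(5/6)*y/2))*exp(-3^(1/3)*y/2)


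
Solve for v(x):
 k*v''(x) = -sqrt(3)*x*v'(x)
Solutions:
 v(x) = C1 + C2*sqrt(k)*erf(sqrt(2)*3^(1/4)*x*sqrt(1/k)/2)


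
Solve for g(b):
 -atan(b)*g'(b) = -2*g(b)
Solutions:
 g(b) = C1*exp(2*Integral(1/atan(b), b))


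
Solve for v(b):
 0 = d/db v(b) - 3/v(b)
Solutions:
 v(b) = -sqrt(C1 + 6*b)
 v(b) = sqrt(C1 + 6*b)


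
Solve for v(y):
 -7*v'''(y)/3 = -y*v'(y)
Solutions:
 v(y) = C1 + Integral(C2*airyai(3^(1/3)*7^(2/3)*y/7) + C3*airybi(3^(1/3)*7^(2/3)*y/7), y)


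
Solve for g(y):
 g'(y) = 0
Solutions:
 g(y) = C1


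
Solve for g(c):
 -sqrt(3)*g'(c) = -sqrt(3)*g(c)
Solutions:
 g(c) = C1*exp(c)


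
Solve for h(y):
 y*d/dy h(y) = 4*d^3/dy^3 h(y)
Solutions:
 h(y) = C1 + Integral(C2*airyai(2^(1/3)*y/2) + C3*airybi(2^(1/3)*y/2), y)


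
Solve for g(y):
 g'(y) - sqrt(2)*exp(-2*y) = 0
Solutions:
 g(y) = C1 - sqrt(2)*exp(-2*y)/2


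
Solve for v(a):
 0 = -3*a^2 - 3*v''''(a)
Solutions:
 v(a) = C1 + C2*a + C3*a^2 + C4*a^3 - a^6/360


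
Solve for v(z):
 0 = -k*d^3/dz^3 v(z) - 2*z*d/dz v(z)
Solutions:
 v(z) = C1 + Integral(C2*airyai(2^(1/3)*z*(-1/k)^(1/3)) + C3*airybi(2^(1/3)*z*(-1/k)^(1/3)), z)


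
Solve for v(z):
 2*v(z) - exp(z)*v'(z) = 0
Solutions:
 v(z) = C1*exp(-2*exp(-z))


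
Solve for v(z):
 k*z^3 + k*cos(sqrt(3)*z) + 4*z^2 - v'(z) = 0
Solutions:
 v(z) = C1 + k*z^4/4 + sqrt(3)*k*sin(sqrt(3)*z)/3 + 4*z^3/3


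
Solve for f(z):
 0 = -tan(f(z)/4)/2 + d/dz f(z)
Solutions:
 f(z) = -4*asin(C1*exp(z/8)) + 4*pi
 f(z) = 4*asin(C1*exp(z/8))


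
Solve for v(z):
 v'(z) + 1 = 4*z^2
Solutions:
 v(z) = C1 + 4*z^3/3 - z


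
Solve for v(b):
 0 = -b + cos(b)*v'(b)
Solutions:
 v(b) = C1 + Integral(b/cos(b), b)


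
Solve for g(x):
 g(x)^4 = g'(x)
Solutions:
 g(x) = (-1/(C1 + 3*x))^(1/3)
 g(x) = (-1/(C1 + x))^(1/3)*(-3^(2/3) - 3*3^(1/6)*I)/6
 g(x) = (-1/(C1 + x))^(1/3)*(-3^(2/3) + 3*3^(1/6)*I)/6


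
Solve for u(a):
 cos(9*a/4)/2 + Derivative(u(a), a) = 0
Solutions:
 u(a) = C1 - 2*sin(9*a/4)/9


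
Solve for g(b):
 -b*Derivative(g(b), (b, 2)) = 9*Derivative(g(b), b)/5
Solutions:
 g(b) = C1 + C2/b^(4/5)


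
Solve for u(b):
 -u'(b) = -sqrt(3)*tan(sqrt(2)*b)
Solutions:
 u(b) = C1 - sqrt(6)*log(cos(sqrt(2)*b))/2


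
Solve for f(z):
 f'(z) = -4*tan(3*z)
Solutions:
 f(z) = C1 + 4*log(cos(3*z))/3


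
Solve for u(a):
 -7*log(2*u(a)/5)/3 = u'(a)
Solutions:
 3*Integral(1/(log(_y) - log(5) + log(2)), (_y, u(a)))/7 = C1 - a


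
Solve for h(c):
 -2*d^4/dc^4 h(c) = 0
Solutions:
 h(c) = C1 + C2*c + C3*c^2 + C4*c^3


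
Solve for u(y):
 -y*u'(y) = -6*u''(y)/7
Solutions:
 u(y) = C1 + C2*erfi(sqrt(21)*y/6)


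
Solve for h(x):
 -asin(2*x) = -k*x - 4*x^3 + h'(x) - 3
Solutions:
 h(x) = C1 + k*x^2/2 + x^4 - x*asin(2*x) + 3*x - sqrt(1 - 4*x^2)/2


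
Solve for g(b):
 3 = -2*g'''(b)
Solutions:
 g(b) = C1 + C2*b + C3*b^2 - b^3/4


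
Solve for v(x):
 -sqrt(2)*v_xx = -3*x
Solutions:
 v(x) = C1 + C2*x + sqrt(2)*x^3/4


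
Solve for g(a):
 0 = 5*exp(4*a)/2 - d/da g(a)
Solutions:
 g(a) = C1 + 5*exp(4*a)/8


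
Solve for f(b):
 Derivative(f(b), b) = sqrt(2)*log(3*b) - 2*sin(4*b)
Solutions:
 f(b) = C1 + sqrt(2)*b*(log(b) - 1) + sqrt(2)*b*log(3) + cos(4*b)/2


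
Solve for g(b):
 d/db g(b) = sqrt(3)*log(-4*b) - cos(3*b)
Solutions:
 g(b) = C1 + sqrt(3)*b*(log(-b) - 1) + 2*sqrt(3)*b*log(2) - sin(3*b)/3


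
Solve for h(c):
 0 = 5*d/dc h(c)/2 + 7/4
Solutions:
 h(c) = C1 - 7*c/10


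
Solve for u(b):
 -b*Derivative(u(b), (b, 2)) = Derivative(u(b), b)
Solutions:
 u(b) = C1 + C2*log(b)


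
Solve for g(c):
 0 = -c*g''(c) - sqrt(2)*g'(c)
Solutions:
 g(c) = C1 + C2*c^(1 - sqrt(2))


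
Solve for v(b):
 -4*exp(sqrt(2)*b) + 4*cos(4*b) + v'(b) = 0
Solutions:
 v(b) = C1 + 2*sqrt(2)*exp(sqrt(2)*b) - sin(4*b)


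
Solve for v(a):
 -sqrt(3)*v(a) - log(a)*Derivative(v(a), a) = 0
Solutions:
 v(a) = C1*exp(-sqrt(3)*li(a))


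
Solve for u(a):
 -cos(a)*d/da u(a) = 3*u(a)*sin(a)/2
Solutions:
 u(a) = C1*cos(a)^(3/2)


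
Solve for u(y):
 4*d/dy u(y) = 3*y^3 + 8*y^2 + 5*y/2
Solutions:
 u(y) = C1 + 3*y^4/16 + 2*y^3/3 + 5*y^2/16


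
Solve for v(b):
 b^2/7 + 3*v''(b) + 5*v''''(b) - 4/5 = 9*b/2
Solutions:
 v(b) = C1 + C2*b + C3*sin(sqrt(15)*b/5) + C4*cos(sqrt(15)*b/5) - b^4/252 + b^3/4 + 67*b^2/315


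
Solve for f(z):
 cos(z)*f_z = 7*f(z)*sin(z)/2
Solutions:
 f(z) = C1/cos(z)^(7/2)


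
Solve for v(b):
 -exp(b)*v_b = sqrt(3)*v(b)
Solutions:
 v(b) = C1*exp(sqrt(3)*exp(-b))


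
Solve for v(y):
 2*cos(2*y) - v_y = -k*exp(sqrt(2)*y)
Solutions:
 v(y) = C1 + sqrt(2)*k*exp(sqrt(2)*y)/2 + sin(2*y)


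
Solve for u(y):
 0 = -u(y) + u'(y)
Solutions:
 u(y) = C1*exp(y)


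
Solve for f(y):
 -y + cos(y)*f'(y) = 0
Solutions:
 f(y) = C1 + Integral(y/cos(y), y)


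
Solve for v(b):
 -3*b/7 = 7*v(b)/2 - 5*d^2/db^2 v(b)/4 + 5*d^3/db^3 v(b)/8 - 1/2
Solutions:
 v(b) = C1*exp(b*(10*2^(2/3)*5^(1/3)/(3*sqrt(3129) + 169)^(1/3) + 20 + 2^(1/3)*5^(2/3)*(3*sqrt(3129) + 169)^(1/3))/30)*sin(10^(1/3)*sqrt(3)*b*(-5^(1/3)*(3*sqrt(3129) + 169)^(1/3) + 10*2^(1/3)/(3*sqrt(3129) + 169)^(1/3))/30) + C2*exp(b*(10*2^(2/3)*5^(1/3)/(3*sqrt(3129) + 169)^(1/3) + 20 + 2^(1/3)*5^(2/3)*(3*sqrt(3129) + 169)^(1/3))/30)*cos(10^(1/3)*sqrt(3)*b*(-5^(1/3)*(3*sqrt(3129) + 169)^(1/3) + 10*2^(1/3)/(3*sqrt(3129) + 169)^(1/3))/30) + C3*exp(b*(-2^(1/3)*5^(2/3)*(3*sqrt(3129) + 169)^(1/3) - 10*2^(2/3)*5^(1/3)/(3*sqrt(3129) + 169)^(1/3) + 10)/15) - 6*b/49 + 1/7


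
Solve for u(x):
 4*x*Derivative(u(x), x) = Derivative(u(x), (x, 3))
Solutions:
 u(x) = C1 + Integral(C2*airyai(2^(2/3)*x) + C3*airybi(2^(2/3)*x), x)


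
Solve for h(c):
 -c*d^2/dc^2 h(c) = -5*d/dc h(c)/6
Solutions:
 h(c) = C1 + C2*c^(11/6)


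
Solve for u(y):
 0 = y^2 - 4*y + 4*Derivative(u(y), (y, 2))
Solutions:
 u(y) = C1 + C2*y - y^4/48 + y^3/6


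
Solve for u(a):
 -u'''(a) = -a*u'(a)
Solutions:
 u(a) = C1 + Integral(C2*airyai(a) + C3*airybi(a), a)


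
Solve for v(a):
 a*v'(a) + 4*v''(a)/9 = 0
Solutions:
 v(a) = C1 + C2*erf(3*sqrt(2)*a/4)


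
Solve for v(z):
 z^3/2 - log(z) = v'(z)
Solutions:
 v(z) = C1 + z^4/8 - z*log(z) + z


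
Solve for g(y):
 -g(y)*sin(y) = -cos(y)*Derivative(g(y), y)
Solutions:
 g(y) = C1/cos(y)


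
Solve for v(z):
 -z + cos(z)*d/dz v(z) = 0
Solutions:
 v(z) = C1 + Integral(z/cos(z), z)


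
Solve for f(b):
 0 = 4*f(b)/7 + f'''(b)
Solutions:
 f(b) = C3*exp(-14^(2/3)*b/7) + (C1*sin(14^(2/3)*sqrt(3)*b/14) + C2*cos(14^(2/3)*sqrt(3)*b/14))*exp(14^(2/3)*b/14)


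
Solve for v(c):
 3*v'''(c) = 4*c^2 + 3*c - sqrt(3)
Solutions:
 v(c) = C1 + C2*c + C3*c^2 + c^5/45 + c^4/24 - sqrt(3)*c^3/18


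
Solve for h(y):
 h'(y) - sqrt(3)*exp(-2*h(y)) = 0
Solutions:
 h(y) = log(-sqrt(C1 + 2*sqrt(3)*y))
 h(y) = log(C1 + 2*sqrt(3)*y)/2


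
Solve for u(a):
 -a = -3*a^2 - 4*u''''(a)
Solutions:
 u(a) = C1 + C2*a + C3*a^2 + C4*a^3 - a^6/480 + a^5/480


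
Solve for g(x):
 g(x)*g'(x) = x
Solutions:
 g(x) = -sqrt(C1 + x^2)
 g(x) = sqrt(C1 + x^2)


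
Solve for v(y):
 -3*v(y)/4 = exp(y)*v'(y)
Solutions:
 v(y) = C1*exp(3*exp(-y)/4)


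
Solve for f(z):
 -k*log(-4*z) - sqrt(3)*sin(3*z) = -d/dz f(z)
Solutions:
 f(z) = C1 + k*z*(log(-z) - 1) + 2*k*z*log(2) - sqrt(3)*cos(3*z)/3


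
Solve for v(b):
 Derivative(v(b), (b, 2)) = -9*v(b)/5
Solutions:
 v(b) = C1*sin(3*sqrt(5)*b/5) + C2*cos(3*sqrt(5)*b/5)


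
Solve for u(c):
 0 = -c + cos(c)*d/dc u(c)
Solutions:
 u(c) = C1 + Integral(c/cos(c), c)


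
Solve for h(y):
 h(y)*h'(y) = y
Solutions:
 h(y) = -sqrt(C1 + y^2)
 h(y) = sqrt(C1 + y^2)


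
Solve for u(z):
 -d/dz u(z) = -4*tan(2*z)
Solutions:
 u(z) = C1 - 2*log(cos(2*z))


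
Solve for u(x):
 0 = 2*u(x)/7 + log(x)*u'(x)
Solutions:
 u(x) = C1*exp(-2*li(x)/7)


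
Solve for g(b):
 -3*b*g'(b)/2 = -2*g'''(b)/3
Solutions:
 g(b) = C1 + Integral(C2*airyai(2^(1/3)*3^(2/3)*b/2) + C3*airybi(2^(1/3)*3^(2/3)*b/2), b)


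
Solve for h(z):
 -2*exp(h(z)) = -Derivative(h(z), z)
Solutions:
 h(z) = log(-1/(C1 + 2*z))


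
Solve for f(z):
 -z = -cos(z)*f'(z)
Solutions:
 f(z) = C1 + Integral(z/cos(z), z)


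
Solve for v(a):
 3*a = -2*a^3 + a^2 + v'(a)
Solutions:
 v(a) = C1 + a^4/2 - a^3/3 + 3*a^2/2


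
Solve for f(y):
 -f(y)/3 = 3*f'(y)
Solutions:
 f(y) = C1*exp(-y/9)


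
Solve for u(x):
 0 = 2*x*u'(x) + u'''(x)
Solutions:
 u(x) = C1 + Integral(C2*airyai(-2^(1/3)*x) + C3*airybi(-2^(1/3)*x), x)


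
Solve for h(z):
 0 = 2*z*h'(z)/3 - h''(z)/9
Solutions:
 h(z) = C1 + C2*erfi(sqrt(3)*z)


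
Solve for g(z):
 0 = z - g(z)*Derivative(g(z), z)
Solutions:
 g(z) = -sqrt(C1 + z^2)
 g(z) = sqrt(C1 + z^2)


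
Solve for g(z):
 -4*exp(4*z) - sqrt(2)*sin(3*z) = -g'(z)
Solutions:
 g(z) = C1 + exp(4*z) - sqrt(2)*cos(3*z)/3


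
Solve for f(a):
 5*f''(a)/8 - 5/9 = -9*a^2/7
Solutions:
 f(a) = C1 + C2*a - 6*a^4/35 + 4*a^2/9


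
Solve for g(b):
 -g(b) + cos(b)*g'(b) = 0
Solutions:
 g(b) = C1*sqrt(sin(b) + 1)/sqrt(sin(b) - 1)


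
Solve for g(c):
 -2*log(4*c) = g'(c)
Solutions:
 g(c) = C1 - 2*c*log(c) - c*log(16) + 2*c


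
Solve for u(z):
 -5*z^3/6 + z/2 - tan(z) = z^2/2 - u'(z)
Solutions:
 u(z) = C1 + 5*z^4/24 + z^3/6 - z^2/4 - log(cos(z))


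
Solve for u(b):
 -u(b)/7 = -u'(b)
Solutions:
 u(b) = C1*exp(b/7)


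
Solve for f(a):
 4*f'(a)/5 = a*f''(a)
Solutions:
 f(a) = C1 + C2*a^(9/5)


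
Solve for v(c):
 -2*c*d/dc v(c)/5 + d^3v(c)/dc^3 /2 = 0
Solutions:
 v(c) = C1 + Integral(C2*airyai(10^(2/3)*c/5) + C3*airybi(10^(2/3)*c/5), c)


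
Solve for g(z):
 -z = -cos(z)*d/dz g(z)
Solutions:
 g(z) = C1 + Integral(z/cos(z), z)


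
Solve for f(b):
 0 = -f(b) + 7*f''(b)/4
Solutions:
 f(b) = C1*exp(-2*sqrt(7)*b/7) + C2*exp(2*sqrt(7)*b/7)


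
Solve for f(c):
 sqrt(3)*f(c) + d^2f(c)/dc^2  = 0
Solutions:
 f(c) = C1*sin(3^(1/4)*c) + C2*cos(3^(1/4)*c)


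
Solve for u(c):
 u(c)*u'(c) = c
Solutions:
 u(c) = -sqrt(C1 + c^2)
 u(c) = sqrt(C1 + c^2)


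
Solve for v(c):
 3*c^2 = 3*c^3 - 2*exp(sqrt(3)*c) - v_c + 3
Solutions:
 v(c) = C1 + 3*c^4/4 - c^3 + 3*c - 2*sqrt(3)*exp(sqrt(3)*c)/3


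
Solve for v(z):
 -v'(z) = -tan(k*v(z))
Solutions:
 v(z) = Piecewise((-asin(exp(C1*k + k*z))/k + pi/k, Ne(k, 0)), (nan, True))
 v(z) = Piecewise((asin(exp(C1*k + k*z))/k, Ne(k, 0)), (nan, True))


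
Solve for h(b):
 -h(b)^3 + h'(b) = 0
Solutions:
 h(b) = -sqrt(2)*sqrt(-1/(C1 + b))/2
 h(b) = sqrt(2)*sqrt(-1/(C1 + b))/2


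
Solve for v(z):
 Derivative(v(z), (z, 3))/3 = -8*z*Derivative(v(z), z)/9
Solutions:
 v(z) = C1 + Integral(C2*airyai(-2*3^(2/3)*z/3) + C3*airybi(-2*3^(2/3)*z/3), z)


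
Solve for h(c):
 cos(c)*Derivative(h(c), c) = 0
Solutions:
 h(c) = C1


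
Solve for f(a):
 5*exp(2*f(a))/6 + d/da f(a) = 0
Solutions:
 f(a) = log(-1/(C1 - 5*a))/2 + log(3)/2
 f(a) = log(-sqrt(1/(C1 + 5*a))) + log(3)/2


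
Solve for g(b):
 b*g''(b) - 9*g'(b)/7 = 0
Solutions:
 g(b) = C1 + C2*b^(16/7)


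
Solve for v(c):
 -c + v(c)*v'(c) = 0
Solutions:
 v(c) = -sqrt(C1 + c^2)
 v(c) = sqrt(C1 + c^2)


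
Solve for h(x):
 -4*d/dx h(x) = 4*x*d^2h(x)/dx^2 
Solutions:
 h(x) = C1 + C2*log(x)


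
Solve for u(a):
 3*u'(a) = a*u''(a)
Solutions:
 u(a) = C1 + C2*a^4


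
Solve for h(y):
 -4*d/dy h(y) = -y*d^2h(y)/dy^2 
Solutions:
 h(y) = C1 + C2*y^5


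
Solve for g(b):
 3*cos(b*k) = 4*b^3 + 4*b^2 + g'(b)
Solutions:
 g(b) = C1 - b^4 - 4*b^3/3 + 3*sin(b*k)/k


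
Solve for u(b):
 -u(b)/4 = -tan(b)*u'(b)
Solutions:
 u(b) = C1*sin(b)^(1/4)


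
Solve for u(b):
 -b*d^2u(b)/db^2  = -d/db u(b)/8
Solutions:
 u(b) = C1 + C2*b^(9/8)


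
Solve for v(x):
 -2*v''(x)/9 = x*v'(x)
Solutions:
 v(x) = C1 + C2*erf(3*x/2)


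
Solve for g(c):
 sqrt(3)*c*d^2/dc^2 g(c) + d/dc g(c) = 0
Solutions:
 g(c) = C1 + C2*c^(1 - sqrt(3)/3)


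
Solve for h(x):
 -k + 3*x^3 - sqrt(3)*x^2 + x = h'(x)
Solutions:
 h(x) = C1 - k*x + 3*x^4/4 - sqrt(3)*x^3/3 + x^2/2


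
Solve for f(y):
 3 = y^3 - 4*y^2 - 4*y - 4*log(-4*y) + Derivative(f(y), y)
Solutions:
 f(y) = C1 - y^4/4 + 4*y^3/3 + 2*y^2 + 4*y*log(-y) + y*(-1 + 8*log(2))


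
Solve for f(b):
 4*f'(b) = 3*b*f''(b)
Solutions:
 f(b) = C1 + C2*b^(7/3)


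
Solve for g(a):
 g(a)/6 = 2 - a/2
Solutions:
 g(a) = 12 - 3*a


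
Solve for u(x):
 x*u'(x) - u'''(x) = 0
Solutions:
 u(x) = C1 + Integral(C2*airyai(x) + C3*airybi(x), x)


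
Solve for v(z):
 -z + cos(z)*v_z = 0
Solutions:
 v(z) = C1 + Integral(z/cos(z), z)


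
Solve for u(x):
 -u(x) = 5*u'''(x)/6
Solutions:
 u(x) = C3*exp(-5^(2/3)*6^(1/3)*x/5) + (C1*sin(2^(1/3)*3^(5/6)*5^(2/3)*x/10) + C2*cos(2^(1/3)*3^(5/6)*5^(2/3)*x/10))*exp(5^(2/3)*6^(1/3)*x/10)


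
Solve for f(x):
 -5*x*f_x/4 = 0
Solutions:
 f(x) = C1


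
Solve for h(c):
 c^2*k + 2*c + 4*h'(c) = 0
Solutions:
 h(c) = C1 - c^3*k/12 - c^2/4


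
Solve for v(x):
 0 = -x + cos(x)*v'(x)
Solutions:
 v(x) = C1 + Integral(x/cos(x), x)


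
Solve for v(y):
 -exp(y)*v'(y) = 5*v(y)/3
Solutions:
 v(y) = C1*exp(5*exp(-y)/3)


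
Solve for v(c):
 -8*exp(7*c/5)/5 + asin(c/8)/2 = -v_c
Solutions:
 v(c) = C1 - c*asin(c/8)/2 - sqrt(64 - c^2)/2 + 8*exp(7*c/5)/7


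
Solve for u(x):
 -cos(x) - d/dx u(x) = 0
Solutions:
 u(x) = C1 - sin(x)


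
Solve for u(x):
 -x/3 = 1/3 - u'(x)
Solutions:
 u(x) = C1 + x^2/6 + x/3


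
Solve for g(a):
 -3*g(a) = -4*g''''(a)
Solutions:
 g(a) = C1*exp(-sqrt(2)*3^(1/4)*a/2) + C2*exp(sqrt(2)*3^(1/4)*a/2) + C3*sin(sqrt(2)*3^(1/4)*a/2) + C4*cos(sqrt(2)*3^(1/4)*a/2)


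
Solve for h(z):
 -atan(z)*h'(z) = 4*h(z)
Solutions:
 h(z) = C1*exp(-4*Integral(1/atan(z), z))


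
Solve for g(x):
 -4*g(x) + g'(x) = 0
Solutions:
 g(x) = C1*exp(4*x)


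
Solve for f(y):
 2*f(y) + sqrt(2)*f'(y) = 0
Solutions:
 f(y) = C1*exp(-sqrt(2)*y)


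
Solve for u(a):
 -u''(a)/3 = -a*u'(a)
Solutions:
 u(a) = C1 + C2*erfi(sqrt(6)*a/2)


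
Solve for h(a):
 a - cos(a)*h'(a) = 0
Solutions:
 h(a) = C1 + Integral(a/cos(a), a)


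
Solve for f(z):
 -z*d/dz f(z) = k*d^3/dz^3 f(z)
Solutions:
 f(z) = C1 + Integral(C2*airyai(z*(-1/k)^(1/3)) + C3*airybi(z*(-1/k)^(1/3)), z)


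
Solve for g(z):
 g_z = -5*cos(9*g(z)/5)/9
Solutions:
 5*z/9 - 5*log(sin(9*g(z)/5) - 1)/18 + 5*log(sin(9*g(z)/5) + 1)/18 = C1


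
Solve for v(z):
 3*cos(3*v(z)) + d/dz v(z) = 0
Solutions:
 v(z) = -asin((C1 + exp(18*z))/(C1 - exp(18*z)))/3 + pi/3
 v(z) = asin((C1 + exp(18*z))/(C1 - exp(18*z)))/3


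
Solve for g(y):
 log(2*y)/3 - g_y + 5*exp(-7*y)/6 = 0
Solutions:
 g(y) = C1 + y*log(y)/3 + y*(-1 + log(2))/3 - 5*exp(-7*y)/42


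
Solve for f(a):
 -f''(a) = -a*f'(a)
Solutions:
 f(a) = C1 + C2*erfi(sqrt(2)*a/2)


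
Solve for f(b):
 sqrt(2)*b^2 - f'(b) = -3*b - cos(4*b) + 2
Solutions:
 f(b) = C1 + sqrt(2)*b^3/3 + 3*b^2/2 - 2*b + sin(4*b)/4


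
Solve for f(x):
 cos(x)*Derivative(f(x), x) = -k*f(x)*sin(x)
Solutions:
 f(x) = C1*exp(k*log(cos(x)))


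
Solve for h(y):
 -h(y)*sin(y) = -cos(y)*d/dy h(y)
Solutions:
 h(y) = C1/cos(y)


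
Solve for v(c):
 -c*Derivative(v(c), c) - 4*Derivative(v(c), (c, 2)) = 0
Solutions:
 v(c) = C1 + C2*erf(sqrt(2)*c/4)


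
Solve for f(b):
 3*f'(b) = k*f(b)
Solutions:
 f(b) = C1*exp(b*k/3)


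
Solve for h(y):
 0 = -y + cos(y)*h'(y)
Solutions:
 h(y) = C1 + Integral(y/cos(y), y)


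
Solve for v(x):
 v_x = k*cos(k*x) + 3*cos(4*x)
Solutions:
 v(x) = C1 + 3*sin(4*x)/4 + sin(k*x)


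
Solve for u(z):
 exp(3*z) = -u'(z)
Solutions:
 u(z) = C1 - exp(3*z)/3


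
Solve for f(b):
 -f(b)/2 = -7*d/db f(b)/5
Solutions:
 f(b) = C1*exp(5*b/14)


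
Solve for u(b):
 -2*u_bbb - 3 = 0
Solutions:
 u(b) = C1 + C2*b + C3*b^2 - b^3/4


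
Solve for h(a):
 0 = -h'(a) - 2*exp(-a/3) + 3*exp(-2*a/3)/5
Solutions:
 h(a) = C1 + 6*exp(-a/3) - 9*exp(-2*a/3)/10


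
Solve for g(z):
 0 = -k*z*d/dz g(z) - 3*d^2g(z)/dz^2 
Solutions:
 g(z) = Piecewise((-sqrt(6)*sqrt(pi)*C1*erf(sqrt(6)*sqrt(k)*z/6)/(2*sqrt(k)) - C2, (k > 0) | (k < 0)), (-C1*z - C2, True))


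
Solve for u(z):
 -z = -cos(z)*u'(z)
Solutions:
 u(z) = C1 + Integral(z/cos(z), z)


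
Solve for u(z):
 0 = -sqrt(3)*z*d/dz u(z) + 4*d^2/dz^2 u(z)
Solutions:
 u(z) = C1 + C2*erfi(sqrt(2)*3^(1/4)*z/4)


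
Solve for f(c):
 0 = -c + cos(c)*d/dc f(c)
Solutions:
 f(c) = C1 + Integral(c/cos(c), c)


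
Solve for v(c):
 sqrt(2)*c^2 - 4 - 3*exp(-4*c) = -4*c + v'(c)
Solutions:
 v(c) = C1 + sqrt(2)*c^3/3 + 2*c^2 - 4*c + 3*exp(-4*c)/4


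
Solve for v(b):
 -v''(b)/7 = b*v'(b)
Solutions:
 v(b) = C1 + C2*erf(sqrt(14)*b/2)


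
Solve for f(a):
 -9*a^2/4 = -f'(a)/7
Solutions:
 f(a) = C1 + 21*a^3/4


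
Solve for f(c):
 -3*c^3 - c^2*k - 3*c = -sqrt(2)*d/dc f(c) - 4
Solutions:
 f(c) = C1 + 3*sqrt(2)*c^4/8 + sqrt(2)*c^3*k/6 + 3*sqrt(2)*c^2/4 - 2*sqrt(2)*c


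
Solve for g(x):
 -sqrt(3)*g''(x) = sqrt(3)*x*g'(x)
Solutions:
 g(x) = C1 + C2*erf(sqrt(2)*x/2)


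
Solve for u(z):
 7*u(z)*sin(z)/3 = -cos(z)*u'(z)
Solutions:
 u(z) = C1*cos(z)^(7/3)


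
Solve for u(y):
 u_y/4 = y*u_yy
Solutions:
 u(y) = C1 + C2*y^(5/4)


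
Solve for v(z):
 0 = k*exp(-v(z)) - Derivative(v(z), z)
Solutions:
 v(z) = log(C1 + k*z)


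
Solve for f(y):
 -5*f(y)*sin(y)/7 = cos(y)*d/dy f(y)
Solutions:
 f(y) = C1*cos(y)^(5/7)


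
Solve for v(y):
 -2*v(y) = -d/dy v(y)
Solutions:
 v(y) = C1*exp(2*y)


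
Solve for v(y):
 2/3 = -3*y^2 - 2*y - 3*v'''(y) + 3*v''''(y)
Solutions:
 v(y) = C1 + C2*y + C3*y^2 + C4*exp(y) - y^5/60 - y^4/9 - 13*y^3/27


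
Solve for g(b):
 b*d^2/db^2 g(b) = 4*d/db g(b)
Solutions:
 g(b) = C1 + C2*b^5


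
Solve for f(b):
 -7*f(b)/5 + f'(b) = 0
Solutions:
 f(b) = C1*exp(7*b/5)


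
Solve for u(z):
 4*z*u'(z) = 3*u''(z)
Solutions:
 u(z) = C1 + C2*erfi(sqrt(6)*z/3)


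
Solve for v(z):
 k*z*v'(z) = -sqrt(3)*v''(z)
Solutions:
 v(z) = Piecewise((-sqrt(2)*3^(1/4)*sqrt(pi)*C1*erf(sqrt(2)*3^(3/4)*sqrt(k)*z/6)/(2*sqrt(k)) - C2, (k > 0) | (k < 0)), (-C1*z - C2, True))
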